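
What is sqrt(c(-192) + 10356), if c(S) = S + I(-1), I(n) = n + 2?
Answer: sqrt(10165) ≈ 100.82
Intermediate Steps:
I(n) = 2 + n
c(S) = 1 + S (c(S) = S + (2 - 1) = S + 1 = 1 + S)
sqrt(c(-192) + 10356) = sqrt((1 - 192) + 10356) = sqrt(-191 + 10356) = sqrt(10165)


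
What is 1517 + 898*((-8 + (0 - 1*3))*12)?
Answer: -117019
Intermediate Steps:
1517 + 898*((-8 + (0 - 1*3))*12) = 1517 + 898*((-8 + (0 - 3))*12) = 1517 + 898*((-8 - 3)*12) = 1517 + 898*(-11*12) = 1517 + 898*(-132) = 1517 - 118536 = -117019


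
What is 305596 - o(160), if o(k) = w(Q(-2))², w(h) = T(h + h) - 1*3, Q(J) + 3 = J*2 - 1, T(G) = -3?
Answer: 305560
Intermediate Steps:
Q(J) = -4 + 2*J (Q(J) = -3 + (J*2 - 1) = -3 + (2*J - 1) = -3 + (-1 + 2*J) = -4 + 2*J)
w(h) = -6 (w(h) = -3 - 1*3 = -3 - 3 = -6)
o(k) = 36 (o(k) = (-6)² = 36)
305596 - o(160) = 305596 - 1*36 = 305596 - 36 = 305560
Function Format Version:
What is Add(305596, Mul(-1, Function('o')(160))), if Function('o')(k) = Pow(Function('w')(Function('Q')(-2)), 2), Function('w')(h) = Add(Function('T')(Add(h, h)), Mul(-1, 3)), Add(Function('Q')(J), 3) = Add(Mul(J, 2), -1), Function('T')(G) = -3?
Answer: 305560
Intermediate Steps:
Function('Q')(J) = Add(-4, Mul(2, J)) (Function('Q')(J) = Add(-3, Add(Mul(J, 2), -1)) = Add(-3, Add(Mul(2, J), -1)) = Add(-3, Add(-1, Mul(2, J))) = Add(-4, Mul(2, J)))
Function('w')(h) = -6 (Function('w')(h) = Add(-3, Mul(-1, 3)) = Add(-3, -3) = -6)
Function('o')(k) = 36 (Function('o')(k) = Pow(-6, 2) = 36)
Add(305596, Mul(-1, Function('o')(160))) = Add(305596, Mul(-1, 36)) = Add(305596, -36) = 305560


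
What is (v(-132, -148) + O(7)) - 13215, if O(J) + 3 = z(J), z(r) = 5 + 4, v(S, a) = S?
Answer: -13341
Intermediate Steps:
z(r) = 9
O(J) = 6 (O(J) = -3 + 9 = 6)
(v(-132, -148) + O(7)) - 13215 = (-132 + 6) - 13215 = -126 - 13215 = -13341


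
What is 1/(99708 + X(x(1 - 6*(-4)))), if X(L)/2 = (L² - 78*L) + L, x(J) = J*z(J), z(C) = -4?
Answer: 1/135108 ≈ 7.4015e-6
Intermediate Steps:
x(J) = -4*J (x(J) = J*(-4) = -4*J)
X(L) = -154*L + 2*L² (X(L) = 2*((L² - 78*L) + L) = 2*(L² - 77*L) = -154*L + 2*L²)
1/(99708 + X(x(1 - 6*(-4)))) = 1/(99708 + 2*(-4*(1 - 6*(-4)))*(-77 - 4*(1 - 6*(-4)))) = 1/(99708 + 2*(-4*(1 - 1*(-24)))*(-77 - 4*(1 - 1*(-24)))) = 1/(99708 + 2*(-4*(1 + 24))*(-77 - 4*(1 + 24))) = 1/(99708 + 2*(-4*25)*(-77 - 4*25)) = 1/(99708 + 2*(-100)*(-77 - 100)) = 1/(99708 + 2*(-100)*(-177)) = 1/(99708 + 35400) = 1/135108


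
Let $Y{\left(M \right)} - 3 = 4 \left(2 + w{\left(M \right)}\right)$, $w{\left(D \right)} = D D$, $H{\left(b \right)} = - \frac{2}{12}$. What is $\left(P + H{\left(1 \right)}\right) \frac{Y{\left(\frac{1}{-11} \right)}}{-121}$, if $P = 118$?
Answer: $- \frac{314615}{29282} \approx -10.744$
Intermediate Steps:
$H{\left(b \right)} = - \frac{1}{6}$ ($H{\left(b \right)} = \left(-2\right) \frac{1}{12} = - \frac{1}{6}$)
$w{\left(D \right)} = D^{2}$
$Y{\left(M \right)} = 11 + 4 M^{2}$ ($Y{\left(M \right)} = 3 + 4 \left(2 + M^{2}\right) = 3 + \left(8 + 4 M^{2}\right) = 11 + 4 M^{2}$)
$\left(P + H{\left(1 \right)}\right) \frac{Y{\left(\frac{1}{-11} \right)}}{-121} = \left(118 - \frac{1}{6}\right) \frac{11 + 4 \left(\frac{1}{-11}\right)^{2}}{-121} = \frac{707 \left(11 + 4 \left(- \frac{1}{11}\right)^{2}\right) \left(- \frac{1}{121}\right)}{6} = \frac{707 \left(11 + 4 \cdot \frac{1}{121}\right) \left(- \frac{1}{121}\right)}{6} = \frac{707 \left(11 + \frac{4}{121}\right) \left(- \frac{1}{121}\right)}{6} = \frac{707 \cdot \frac{1335}{121} \left(- \frac{1}{121}\right)}{6} = \frac{707}{6} \left(- \frac{1335}{14641}\right) = - \frac{314615}{29282}$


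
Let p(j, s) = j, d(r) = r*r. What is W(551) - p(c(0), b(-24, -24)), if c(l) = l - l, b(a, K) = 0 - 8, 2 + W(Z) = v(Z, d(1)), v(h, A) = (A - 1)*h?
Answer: -2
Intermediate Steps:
d(r) = r²
v(h, A) = h*(-1 + A) (v(h, A) = (-1 + A)*h = h*(-1 + A))
W(Z) = -2 (W(Z) = -2 + Z*(-1 + 1²) = -2 + Z*(-1 + 1) = -2 + Z*0 = -2 + 0 = -2)
b(a, K) = -8
c(l) = 0
W(551) - p(c(0), b(-24, -24)) = -2 - 1*0 = -2 + 0 = -2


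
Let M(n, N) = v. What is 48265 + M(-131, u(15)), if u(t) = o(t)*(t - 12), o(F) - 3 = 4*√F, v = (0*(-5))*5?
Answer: 48265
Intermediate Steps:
v = 0 (v = 0*5 = 0)
o(F) = 3 + 4*√F
u(t) = (-12 + t)*(3 + 4*√t) (u(t) = (3 + 4*√t)*(t - 12) = (3 + 4*√t)*(-12 + t) = (-12 + t)*(3 + 4*√t))
M(n, N) = 0
48265 + M(-131, u(15)) = 48265 + 0 = 48265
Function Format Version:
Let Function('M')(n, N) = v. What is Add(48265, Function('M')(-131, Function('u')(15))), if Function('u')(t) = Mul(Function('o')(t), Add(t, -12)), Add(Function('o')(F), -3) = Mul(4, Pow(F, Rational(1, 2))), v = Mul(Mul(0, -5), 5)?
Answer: 48265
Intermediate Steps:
v = 0 (v = Mul(0, 5) = 0)
Function('o')(F) = Add(3, Mul(4, Pow(F, Rational(1, 2))))
Function('u')(t) = Mul(Add(-12, t), Add(3, Mul(4, Pow(t, Rational(1, 2))))) (Function('u')(t) = Mul(Add(3, Mul(4, Pow(t, Rational(1, 2)))), Add(t, -12)) = Mul(Add(3, Mul(4, Pow(t, Rational(1, 2)))), Add(-12, t)) = Mul(Add(-12, t), Add(3, Mul(4, Pow(t, Rational(1, 2))))))
Function('M')(n, N) = 0
Add(48265, Function('M')(-131, Function('u')(15))) = Add(48265, 0) = 48265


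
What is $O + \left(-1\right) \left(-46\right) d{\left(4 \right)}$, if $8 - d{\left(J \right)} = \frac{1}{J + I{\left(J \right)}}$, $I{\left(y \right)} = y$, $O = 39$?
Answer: $\frac{1605}{4} \approx 401.25$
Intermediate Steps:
$d{\left(J \right)} = 8 - \frac{1}{2 J}$ ($d{\left(J \right)} = 8 - \frac{1}{J + J} = 8 - \frac{1}{2 J}$)
$O + \left(-1\right) \left(-46\right) d{\left(4 \right)} = 39 + \left(-1\right) \left(-46\right) \left(8 - \frac{1}{2 \cdot 4}\right) = 39 + 46 \left(8 - \frac{1}{8}\right) = 39 + 46 \cdot \frac{63}{8} = 39 + \frac{1449}{4} = \frac{1605}{4}$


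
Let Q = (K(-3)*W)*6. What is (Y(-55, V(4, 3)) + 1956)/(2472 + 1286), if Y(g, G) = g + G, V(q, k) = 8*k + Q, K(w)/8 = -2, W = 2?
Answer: 1733/3758 ≈ 0.46115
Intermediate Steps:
K(w) = -16 (K(w) = 8*(-2) = -16)
Q = -192 (Q = -16*2*6 = -32*6 = -192)
V(q, k) = -192 + 8*k (V(q, k) = 8*k - 192 = -192 + 8*k)
Y(g, G) = G + g
(Y(-55, V(4, 3)) + 1956)/(2472 + 1286) = (((-192 + 8*3) - 55) + 1956)/(2472 + 1286) = (((-192 + 24) - 55) + 1956)/3758 = ((-168 - 55) + 1956)*(1/3758) = (-223 + 1956)*(1/3758) = 1733*(1/3758) = 1733/3758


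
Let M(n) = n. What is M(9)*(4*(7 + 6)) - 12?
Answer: 456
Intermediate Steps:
M(9)*(4*(7 + 6)) - 12 = 9*(4*(7 + 6)) - 12 = 9*(4*13) - 12 = 9*52 - 12 = 468 - 12 = 456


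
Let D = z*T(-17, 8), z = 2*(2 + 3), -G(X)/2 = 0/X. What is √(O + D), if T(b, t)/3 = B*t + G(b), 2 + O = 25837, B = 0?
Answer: √25835 ≈ 160.73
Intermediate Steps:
O = 25835 (O = -2 + 25837 = 25835)
G(X) = 0 (G(X) = -0/X = -2*0 = 0)
T(b, t) = 0 (T(b, t) = 3*(0*t + 0) = 3*(0 + 0) = 3*0 = 0)
z = 10 (z = 2*5 = 10)
D = 0 (D = 10*0 = 0)
√(O + D) = √(25835 + 0) = √25835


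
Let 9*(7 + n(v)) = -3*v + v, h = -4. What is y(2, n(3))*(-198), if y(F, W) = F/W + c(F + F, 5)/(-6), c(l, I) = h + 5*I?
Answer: 17127/23 ≈ 744.65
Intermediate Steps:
n(v) = -7 - 2*v/9 (n(v) = -7 + (-3*v + v)/9 = -7 + (-2*v)/9 = -7 - 2*v/9)
c(l, I) = -4 + 5*I
y(F, W) = -7/2 + F/W (y(F, W) = F/W + (-4 + 5*5)/(-6) = F/W + (-4 + 25)*(-⅙) = F/W + 21*(-⅙) = F/W - 7/2 = -7/2 + F/W)
y(2, n(3))*(-198) = (-7/2 + 2/(-7 - 2/9*3))*(-198) = (-7/2 + 2/(-7 - ⅔))*(-198) = (-7/2 + 2/(-23/3))*(-198) = (-7/2 + 2*(-3/23))*(-198) = (-7/2 - 6/23)*(-198) = -173/46*(-198) = 17127/23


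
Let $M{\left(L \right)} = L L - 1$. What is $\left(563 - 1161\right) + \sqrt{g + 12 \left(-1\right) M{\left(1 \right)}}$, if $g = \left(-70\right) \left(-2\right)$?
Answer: $-598 + 2 \sqrt{35} \approx -586.17$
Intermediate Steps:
$g = 140$
$M{\left(L \right)} = -1 + L^{2}$ ($M{\left(L \right)} = L^{2} - 1 = -1 + L^{2}$)
$\left(563 - 1161\right) + \sqrt{g + 12 \left(-1\right) M{\left(1 \right)}} = \left(563 - 1161\right) + \sqrt{140 + 12 \left(-1\right) \left(-1 + 1^{2}\right)} = -598 + \sqrt{140 - 12 \left(-1 + 1\right)} = -598 + \sqrt{140 - 0} = -598 + \sqrt{140 + 0} = -598 + \sqrt{140} = -598 + 2 \sqrt{35}$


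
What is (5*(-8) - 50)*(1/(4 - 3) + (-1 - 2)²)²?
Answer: -9000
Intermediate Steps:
(5*(-8) - 50)*(1/(4 - 3) + (-1 - 2)²)² = (-40 - 50)*(1/1 + (-3)²)² = -90*(1 + 9)² = -90*10² = -90*100 = -9000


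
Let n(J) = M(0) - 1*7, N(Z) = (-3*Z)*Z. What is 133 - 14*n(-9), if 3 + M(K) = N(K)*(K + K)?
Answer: 273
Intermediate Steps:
N(Z) = -3*Z²
M(K) = -3 - 6*K³ (M(K) = -3 + (-3*K²)*(K + K) = -3 + (-3*K²)*(2*K) = -3 - 6*K³)
n(J) = -10 (n(J) = (-3 - 6*0³) - 1*7 = (-3 - 6*0) - 7 = (-3 + 0) - 7 = -3 - 7 = -10)
133 - 14*n(-9) = 133 - 14*(-10) = 133 + 140 = 273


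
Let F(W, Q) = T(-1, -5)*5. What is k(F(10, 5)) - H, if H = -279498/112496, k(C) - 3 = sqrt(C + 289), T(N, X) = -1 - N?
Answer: 1264709/56248 ≈ 22.485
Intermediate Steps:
F(W, Q) = 0 (F(W, Q) = (-1 - 1*(-1))*5 = (-1 + 1)*5 = 0*5 = 0)
k(C) = 3 + sqrt(289 + C) (k(C) = 3 + sqrt(C + 289) = 3 + sqrt(289 + C))
H = -139749/56248 (H = -279498*1/112496 = -139749/56248 ≈ -2.4845)
k(F(10, 5)) - H = (3 + sqrt(289 + 0)) - 1*(-139749/56248) = (3 + sqrt(289)) + 139749/56248 = (3 + 17) + 139749/56248 = 20 + 139749/56248 = 1264709/56248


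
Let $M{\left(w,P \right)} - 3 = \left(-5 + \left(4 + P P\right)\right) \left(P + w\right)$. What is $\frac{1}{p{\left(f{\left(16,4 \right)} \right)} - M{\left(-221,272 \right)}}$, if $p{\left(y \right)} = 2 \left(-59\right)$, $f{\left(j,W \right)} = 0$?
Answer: $- \frac{1}{3773254} \approx -2.6502 \cdot 10^{-7}$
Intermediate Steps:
$M{\left(w,P \right)} = 3 + \left(-1 + P^{2}\right) \left(P + w\right)$ ($M{\left(w,P \right)} = 3 + \left(-5 + \left(4 + P P\right)\right) \left(P + w\right) = 3 + \left(-5 + \left(4 + P^{2}\right)\right) \left(P + w\right) = 3 + \left(-1 + P^{2}\right) \left(P + w\right)$)
$p{\left(y \right)} = -118$
$\frac{1}{p{\left(f{\left(16,4 \right)} \right)} - M{\left(-221,272 \right)}} = \frac{1}{-118 - \left(3 + 272^{3} - 272 - -221 - 221 \cdot 272^{2}\right)} = \frac{1}{-118 - \left(3 + 20123648 - 272 + 221 - 16350464\right)} = \frac{1}{-118 - 3773136} = \frac{1}{-3773254} = - \frac{1}{3773254}$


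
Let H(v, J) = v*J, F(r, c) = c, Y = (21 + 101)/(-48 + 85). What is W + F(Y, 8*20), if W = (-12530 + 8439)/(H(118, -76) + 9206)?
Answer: 33989/238 ≈ 142.81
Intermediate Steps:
Y = 122/37 ≈ 3.2973
H(v, J) = J*v
W = -4091/238 (W = (-12530 + 8439)/(-76*118 + 9206) = -4091/(-8968 + 9206) = -4091/238 ≈ -17.189)
W + F(Y, 8*20) = -4091/238 + 8*20 = -4091/238 + 160 = 33989/238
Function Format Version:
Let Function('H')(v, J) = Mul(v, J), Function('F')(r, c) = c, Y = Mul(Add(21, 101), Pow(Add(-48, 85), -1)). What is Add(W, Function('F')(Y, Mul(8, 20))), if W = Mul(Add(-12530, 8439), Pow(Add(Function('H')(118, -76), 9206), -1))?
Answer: Rational(33989, 238) ≈ 142.81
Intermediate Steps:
Y = Rational(122, 37) (Y = Mul(122, Pow(37, -1)) = Mul(122, Rational(1, 37)) = Rational(122, 37) ≈ 3.2973)
Function('H')(v, J) = Mul(J, v)
W = Rational(-4091, 238) (W = Mul(Add(-12530, 8439), Pow(Add(Mul(-76, 118), 9206), -1)) = Mul(-4091, Pow(Add(-8968, 9206), -1)) = Mul(-4091, Pow(238, -1)) = Mul(-4091, Rational(1, 238)) = Rational(-4091, 238) ≈ -17.189)
Add(W, Function('F')(Y, Mul(8, 20))) = Add(Rational(-4091, 238), Mul(8, 20)) = Add(Rational(-4091, 238), 160) = Rational(33989, 238)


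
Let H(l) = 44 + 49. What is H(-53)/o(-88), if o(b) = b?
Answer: -93/88 ≈ -1.0568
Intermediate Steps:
H(l) = 93
H(-53)/o(-88) = 93/(-88) = 93*(-1/88) = -93/88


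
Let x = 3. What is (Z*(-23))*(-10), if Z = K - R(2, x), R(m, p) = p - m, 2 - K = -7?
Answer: 1840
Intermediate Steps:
K = 9 (K = 2 - 1*(-7) = 2 + 7 = 9)
Z = 8 (Z = 9 - (3 - 1*2) = 9 - (3 - 2) = 9 - 1*1 = 9 - 1 = 8)
(Z*(-23))*(-10) = (8*(-23))*(-10) = -184*(-10) = 1840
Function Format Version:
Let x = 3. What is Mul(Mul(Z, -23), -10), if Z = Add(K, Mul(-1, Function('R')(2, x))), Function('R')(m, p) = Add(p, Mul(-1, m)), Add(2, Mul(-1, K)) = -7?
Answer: 1840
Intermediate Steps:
K = 9 (K = Add(2, Mul(-1, -7)) = Add(2, 7) = 9)
Z = 8 (Z = Add(9, Mul(-1, Add(3, Mul(-1, 2)))) = Add(9, Mul(-1, Add(3, -2))) = Add(9, Mul(-1, 1)) = Add(9, -1) = 8)
Mul(Mul(Z, -23), -10) = Mul(Mul(8, -23), -10) = Mul(-184, -10) = 1840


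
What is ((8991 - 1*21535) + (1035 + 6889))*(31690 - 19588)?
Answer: -55911240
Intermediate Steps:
((8991 - 1*21535) + (1035 + 6889))*(31690 - 19588) = ((8991 - 21535) + 7924)*12102 = (-12544 + 7924)*12102 = -4620*12102 = -55911240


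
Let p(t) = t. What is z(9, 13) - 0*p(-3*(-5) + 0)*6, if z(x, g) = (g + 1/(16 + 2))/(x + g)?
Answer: 235/396 ≈ 0.59343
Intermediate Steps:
z(x, g) = (1/18 + g)/(g + x) (z(x, g) = (g + 1/18)/(g + x) = (1/18 + g)/(g + x))
z(9, 13) - 0*p(-3*(-5) + 0)*6 = (1/18 + 13)/(13 + 9) - 0*(-3*(-5) + 0)*6 = (235/18)/22 - 0*(15 + 0)*6 = (1/22)*(235/18) - 0*15*6 = 235/396 - 0*6 = 235/396 - 1*0 = 235/396 + 0 = 235/396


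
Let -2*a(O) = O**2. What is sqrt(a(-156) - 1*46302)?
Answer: I*sqrt(58470) ≈ 241.81*I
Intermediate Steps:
a(O) = -O**2/2
sqrt(a(-156) - 1*46302) = sqrt(-1/2*(-156)**2 - 1*46302) = sqrt(-1/2*24336 - 46302) = sqrt(-12168 - 46302) = sqrt(-58470) = I*sqrt(58470)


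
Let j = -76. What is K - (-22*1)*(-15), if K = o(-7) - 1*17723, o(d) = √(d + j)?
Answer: -18053 + I*√83 ≈ -18053.0 + 9.1104*I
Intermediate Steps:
o(d) = √(-76 + d) (o(d) = √(d - 76) = √(-76 + d))
K = -17723 + I*√83 (K = √(-76 - 7) - 1*17723 = √(-83) - 17723 = I*√83 - 17723 = -17723 + I*√83 ≈ -17723.0 + 9.1104*I)
K - (-22*1)*(-15) = (-17723 + I*√83) - (-22*1)*(-15) = (-17723 + I*√83) - (-22)*(-15) = (-17723 + I*√83) - 1*330 = (-17723 + I*√83) - 330 = -18053 + I*√83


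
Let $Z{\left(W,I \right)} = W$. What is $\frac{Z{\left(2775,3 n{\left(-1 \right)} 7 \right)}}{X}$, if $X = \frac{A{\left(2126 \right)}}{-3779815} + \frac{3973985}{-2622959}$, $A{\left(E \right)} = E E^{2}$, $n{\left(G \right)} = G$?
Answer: $- \frac{9170727289641125}{8406568807616453} \approx -1.0909$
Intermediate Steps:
$A{\left(E \right)} = E^{3}$
$X = - \frac{25219706422849359}{9914299772585}$ ($X = \frac{2126^{3}}{-3779815} + \frac{3973985}{-2622959} = 9609256376 \left(- \frac{1}{3779815}\right) + 3973985 \left(- \frac{1}{2622959}\right) = - \frac{9609256376}{3779815} - \frac{3973985}{2622959} = - \frac{25219706422849359}{9914299772585} \approx -2543.8$)
$\frac{Z{\left(2775,3 n{\left(-1 \right)} 7 \right)}}{X} = \frac{2775}{- \frac{25219706422849359}{9914299772585}} = 2775 \left(- \frac{9914299772585}{25219706422849359}\right) = - \frac{9170727289641125}{8406568807616453}$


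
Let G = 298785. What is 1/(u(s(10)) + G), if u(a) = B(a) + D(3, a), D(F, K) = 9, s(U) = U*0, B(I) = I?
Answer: 1/298794 ≈ 3.3468e-6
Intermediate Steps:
s(U) = 0
u(a) = 9 + a (u(a) = a + 9 = 9 + a)
1/(u(s(10)) + G) = 1/((9 + 0) + 298785) = 1/(9 + 298785) = 1/298794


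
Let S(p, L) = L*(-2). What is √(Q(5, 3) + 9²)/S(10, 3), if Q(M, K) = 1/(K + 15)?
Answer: -√2918/36 ≈ -1.5005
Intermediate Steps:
S(p, L) = -2*L
Q(M, K) = 1/(15 + K)
√(Q(5, 3) + 9²)/S(10, 3) = √(1/(15 + 3) + 9²)/((-2*3)) = √(1/18 + 81)/(-6) = √(1/18 + 81)*(-⅙) = √(1459/18)*(-⅙) = (√2918/6)*(-⅙) = -√2918/36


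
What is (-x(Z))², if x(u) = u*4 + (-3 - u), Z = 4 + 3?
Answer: 324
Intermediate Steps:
Z = 7
x(u) = -3 + 3*u (x(u) = 4*u + (-3 - u) = -3 + 3*u)
(-x(Z))² = (-(-3 + 3*7))² = (-(-3 + 21))² = (-1*18)² = (-18)² = 324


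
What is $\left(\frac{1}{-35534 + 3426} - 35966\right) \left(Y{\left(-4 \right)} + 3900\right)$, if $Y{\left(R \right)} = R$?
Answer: $- \frac{1124771624446}{8027} \approx -1.4012 \cdot 10^{8}$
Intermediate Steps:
$\left(\frac{1}{-35534 + 3426} - 35966\right) \left(Y{\left(-4 \right)} + 3900\right) = \left(\frac{1}{-35534 + 3426} - 35966\right) \left(-4 + 3900\right) = \left(\frac{1}{-32108} - 35966\right) 3896 = \left(- \frac{1}{32108} - 35966\right) 3896 = \left(- \frac{1154796329}{32108}\right) 3896 = - \frac{1124771624446}{8027}$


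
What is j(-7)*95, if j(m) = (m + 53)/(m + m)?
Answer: -2185/7 ≈ -312.14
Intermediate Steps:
j(m) = (53 + m)/(2*m) (j(m) = (53 + m)/((2*m)) = (53 + m)*(1/(2*m)) = (53 + m)/(2*m))
j(-7)*95 = ((½)*(53 - 7)/(-7))*95 = ((½)*(-⅐)*46)*95 = -23/7*95 = -2185/7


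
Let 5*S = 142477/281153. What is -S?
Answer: -142477/1405765 ≈ -0.10135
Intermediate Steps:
S = 142477/1405765 (S = (142477/281153)/5 = (142477*(1/281153))/5 = (⅕)*(142477/281153) = 142477/1405765 ≈ 0.10135)
-S = -1*142477/1405765 = -142477/1405765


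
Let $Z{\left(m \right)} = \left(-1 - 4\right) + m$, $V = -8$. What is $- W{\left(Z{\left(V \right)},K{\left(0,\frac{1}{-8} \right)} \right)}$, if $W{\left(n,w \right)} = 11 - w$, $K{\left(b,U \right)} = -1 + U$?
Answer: $- \frac{97}{8} \approx -12.125$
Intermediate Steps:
$Z{\left(m \right)} = -5 + m$
$- W{\left(Z{\left(V \right)},K{\left(0,\frac{1}{-8} \right)} \right)} = - (11 - \left(-1 + \frac{1}{-8}\right)) = - (11 - \left(-1 - \frac{1}{8}\right)) = - (11 - - \frac{9}{8}) = - (11 + \frac{9}{8}) = \left(-1\right) \frac{97}{8} = - \frac{97}{8}$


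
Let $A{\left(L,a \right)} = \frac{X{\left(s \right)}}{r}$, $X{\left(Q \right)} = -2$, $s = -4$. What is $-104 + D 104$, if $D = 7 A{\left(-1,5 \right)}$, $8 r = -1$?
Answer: $11544$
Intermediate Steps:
$r = - \frac{1}{8}$ ($r = \frac{1}{8} \left(-1\right) = - \frac{1}{8} \approx -0.125$)
$A{\left(L,a \right)} = 16$ ($A{\left(L,a \right)} = - \frac{2}{- \frac{1}{8}} = \left(-2\right) \left(-8\right) = 16$)
$D = 112$ ($D = 7 \cdot 16 = 112$)
$-104 + D 104 = -104 + 112 \cdot 104 = -104 + 11648 = 11544$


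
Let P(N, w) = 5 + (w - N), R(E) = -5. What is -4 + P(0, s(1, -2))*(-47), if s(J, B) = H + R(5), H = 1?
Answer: -51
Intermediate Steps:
s(J, B) = -4 (s(J, B) = 1 - 5 = -4)
P(N, w) = 5 + w - N
-4 + P(0, s(1, -2))*(-47) = -4 + (5 - 4 - 1*0)*(-47) = -4 + (5 - 4 + 0)*(-47) = -4 + 1*(-47) = -4 - 47 = -51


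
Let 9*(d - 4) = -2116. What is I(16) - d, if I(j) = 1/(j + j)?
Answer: 66569/288 ≈ 231.14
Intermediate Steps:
d = -2080/9 (d = 4 + (1/9)*(-2116) = 4 - 2116/9 = -2080/9 ≈ -231.11)
I(j) = 1/(2*j)
I(16) - d = (1/2)/16 - 1*(-2080/9) = (1/2)*(1/16) + 2080/9 = 1/32 + 2080/9 = 66569/288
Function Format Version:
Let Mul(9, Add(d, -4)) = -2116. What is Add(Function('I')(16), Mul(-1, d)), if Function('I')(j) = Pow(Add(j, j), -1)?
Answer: Rational(66569, 288) ≈ 231.14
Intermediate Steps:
d = Rational(-2080, 9) (d = Add(4, Mul(Rational(1, 9), -2116)) = Add(4, Rational(-2116, 9)) = Rational(-2080, 9) ≈ -231.11)
Function('I')(j) = Mul(Rational(1, 2), Pow(j, -1)) (Function('I')(j) = Pow(Mul(2, j), -1) = Mul(Rational(1, 2), Pow(j, -1)))
Add(Function('I')(16), Mul(-1, d)) = Add(Mul(Rational(1, 2), Pow(16, -1)), Mul(-1, Rational(-2080, 9))) = Add(Mul(Rational(1, 2), Rational(1, 16)), Rational(2080, 9)) = Add(Rational(1, 32), Rational(2080, 9)) = Rational(66569, 288)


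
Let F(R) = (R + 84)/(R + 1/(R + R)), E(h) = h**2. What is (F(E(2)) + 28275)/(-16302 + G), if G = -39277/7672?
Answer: -13291192/7659687 ≈ -1.7352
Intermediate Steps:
G = -5611/1096 (G = -39277*1/7672 = -5611/1096 ≈ -5.1195)
F(R) = (84 + R)/(R + 1/(2*R))
(F(E(2)) + 28275)/(-16302 + G) = (2*2**2*(84 + 2**2)/(1 + 2*(2**2)**2) + 28275)/(-16302 - 5611/1096) = (2*4*(84 + 4)/(1 + 2*4**2) + 28275)/(-17872603/1096) = (2*4*88/(1 + 2*16) + 28275)*(-1096/17872603) = (2*4*88/(1 + 32) + 28275)*(-1096/17872603) = (2*4*88/33 + 28275)*(-1096/17872603) = (2*4*(1/33)*88 + 28275)*(-1096/17872603) = (64/3 + 28275)*(-1096/17872603) = (84889/3)*(-1096/17872603) = -13291192/7659687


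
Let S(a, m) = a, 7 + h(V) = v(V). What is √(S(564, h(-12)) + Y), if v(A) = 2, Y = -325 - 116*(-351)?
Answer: √40955 ≈ 202.37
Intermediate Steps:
Y = 40391 (Y = -325 + 40716 = 40391)
h(V) = -5 (h(V) = -7 + 2 = -5)
√(S(564, h(-12)) + Y) = √(564 + 40391) = √40955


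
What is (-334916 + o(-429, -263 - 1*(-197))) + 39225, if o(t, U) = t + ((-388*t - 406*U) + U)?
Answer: -102938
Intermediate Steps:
o(t, U) = -405*U - 387*t (o(t, U) = t + ((-406*U - 388*t) + U) = t + (-405*U - 388*t) = -405*U - 387*t)
(-334916 + o(-429, -263 - 1*(-197))) + 39225 = (-334916 + (-405*(-263 - 1*(-197)) - 387*(-429))) + 39225 = (-334916 + (-405*(-263 + 197) + 166023)) + 39225 = (-334916 + (-405*(-66) + 166023)) + 39225 = (-334916 + (26730 + 166023)) + 39225 = (-334916 + 192753) + 39225 = -142163 + 39225 = -102938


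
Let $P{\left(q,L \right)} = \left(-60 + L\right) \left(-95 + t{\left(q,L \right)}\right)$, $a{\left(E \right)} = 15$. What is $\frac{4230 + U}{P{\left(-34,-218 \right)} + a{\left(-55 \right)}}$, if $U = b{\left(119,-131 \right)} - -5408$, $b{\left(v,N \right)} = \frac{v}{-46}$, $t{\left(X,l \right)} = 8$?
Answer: $\frac{147743}{371082} \approx 0.39814$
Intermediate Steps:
$b{\left(v,N \right)} = - \frac{v}{46}$ ($b{\left(v,N \right)} = v \left(- \frac{1}{46}\right) = - \frac{v}{46}$)
$P{\left(q,L \right)} = 5220 - 87 L$ ($P{\left(q,L \right)} = \left(-60 + L\right) \left(-95 + 8\right) = \left(-60 + L\right) \left(-87\right) = 5220 - 87 L$)
$U = \frac{248649}{46}$ ($U = \left(- \frac{1}{46}\right) 119 - -5408 = - \frac{119}{46} + 5408 = \frac{248649}{46} \approx 5405.4$)
$\frac{4230 + U}{P{\left(-34,-218 \right)} + a{\left(-55 \right)}} = \frac{4230 + \frac{248649}{46}}{\left(5220 - -18966\right) + 15} = \frac{443229}{46 \left(\left(5220 + 18966\right) + 15\right)} = \frac{443229}{46 \left(24186 + 15\right)} = \frac{443229}{46 \cdot 24201} = \frac{443229}{46} \cdot \frac{1}{24201} = \frac{147743}{371082}$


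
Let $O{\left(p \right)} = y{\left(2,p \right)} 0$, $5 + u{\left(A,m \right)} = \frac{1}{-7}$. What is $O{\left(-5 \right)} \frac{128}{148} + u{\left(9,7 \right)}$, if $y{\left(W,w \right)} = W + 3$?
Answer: $- \frac{36}{7} \approx -5.1429$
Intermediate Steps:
$y{\left(W,w \right)} = 3 + W$
$u{\left(A,m \right)} = - \frac{36}{7}$ ($u{\left(A,m \right)} = -5 + \frac{1}{-7} = -5 - \frac{1}{7} = - \frac{36}{7}$)
$O{\left(p \right)} = 0$ ($O{\left(p \right)} = \left(3 + 2\right) 0 = 5 \cdot 0 = 0$)
$O{\left(-5 \right)} \frac{128}{148} + u{\left(9,7 \right)} = 0 \cdot \frac{128}{148} - \frac{36}{7} = 0 \cdot 128 \cdot \frac{1}{148} - \frac{36}{7} = 0 \cdot \frac{32}{37} - \frac{36}{7} = 0 - \frac{36}{7} = - \frac{36}{7}$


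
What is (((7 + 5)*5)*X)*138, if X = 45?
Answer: 372600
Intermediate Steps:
(((7 + 5)*5)*X)*138 = (((7 + 5)*5)*45)*138 = ((12*5)*45)*138 = (60*45)*138 = 2700*138 = 372600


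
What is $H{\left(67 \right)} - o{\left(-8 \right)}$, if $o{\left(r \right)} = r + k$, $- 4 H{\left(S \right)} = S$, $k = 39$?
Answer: $- \frac{191}{4} \approx -47.75$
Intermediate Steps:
$H{\left(S \right)} = - \frac{S}{4}$
$o{\left(r \right)} = 39 + r$ ($o{\left(r \right)} = r + 39 = 39 + r$)
$H{\left(67 \right)} - o{\left(-8 \right)} = \left(- \frac{1}{4}\right) 67 - \left(39 - 8\right) = - \frac{67}{4} - 31 = - \frac{191}{4}$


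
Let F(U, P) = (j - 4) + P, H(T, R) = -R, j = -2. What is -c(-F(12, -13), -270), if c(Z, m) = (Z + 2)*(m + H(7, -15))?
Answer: 5355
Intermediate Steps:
F(U, P) = -6 + P (F(U, P) = (-2 - 4) + P = -6 + P)
c(Z, m) = (2 + Z)*(15 + m) (c(Z, m) = (Z + 2)*(m - 1*(-15)) = (2 + Z)*(m + 15) = (2 + Z)*(15 + m))
-c(-F(12, -13), -270) = -(30 + 2*(-270) + 15*(-(-6 - 13)) - (-6 - 13)*(-270)) = -(30 - 540 + 15*(-1*(-19)) - 1*(-19)*(-270)) = -(30 - 540 + 15*19 + 19*(-270)) = -(30 - 540 + 285 - 5130) = -1*(-5355) = 5355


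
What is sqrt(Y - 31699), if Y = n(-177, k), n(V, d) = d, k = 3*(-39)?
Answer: 2*I*sqrt(7954) ≈ 178.37*I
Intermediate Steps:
k = -117
Y = -117
sqrt(Y - 31699) = sqrt(-117 - 31699) = sqrt(-31816) = 2*I*sqrt(7954)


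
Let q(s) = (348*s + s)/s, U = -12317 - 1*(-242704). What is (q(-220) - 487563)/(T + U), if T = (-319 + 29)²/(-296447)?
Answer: -144433128658/68297450889 ≈ -2.1148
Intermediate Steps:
U = 230387 (U = -12317 + 242704 = 230387)
T = -84100/296447 (T = (-290)²*(-1/296447) = 84100*(-1/296447) = -84100/296447 ≈ -0.28369)
q(s) = 349 (q(s) = (349*s)/s = 349)
(q(-220) - 487563)/(T + U) = (349 - 487563)/(-84100/296447 + 230387) = -487214/68297450889/296447 = -487214*296447/68297450889 = -144433128658/68297450889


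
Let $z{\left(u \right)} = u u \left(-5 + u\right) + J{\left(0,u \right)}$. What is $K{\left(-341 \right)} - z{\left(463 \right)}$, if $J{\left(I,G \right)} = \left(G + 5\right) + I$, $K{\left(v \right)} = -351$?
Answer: $-98181821$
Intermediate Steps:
$J{\left(I,G \right)} = 5 + G + I$ ($J{\left(I,G \right)} = \left(5 + G\right) + I = 5 + G + I$)
$z{\left(u \right)} = 5 + u + u^{2} \left(-5 + u\right)$ ($z{\left(u \right)} = u u \left(-5 + u\right) + \left(5 + u + 0\right) = u^{2} \left(-5 + u\right) + \left(5 + u\right) = 5 + u + u^{2} \left(-5 + u\right)$)
$K{\left(-341 \right)} - z{\left(463 \right)} = -351 - \left(5 + 463 + 463^{3} - 5 \cdot 463^{2}\right) = -351 - \left(5 + 463 + 99252847 - 1071845\right) = -351 - 98181470 = -98181821$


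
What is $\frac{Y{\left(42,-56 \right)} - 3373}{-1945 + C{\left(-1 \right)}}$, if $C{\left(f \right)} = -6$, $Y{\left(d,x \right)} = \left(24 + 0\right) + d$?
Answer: $\frac{3307}{1951} \approx 1.695$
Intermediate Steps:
$Y{\left(d,x \right)} = 24 + d$
$\frac{Y{\left(42,-56 \right)} - 3373}{-1945 + C{\left(-1 \right)}} = \frac{\left(24 + 42\right) - 3373}{-1945 - 6} = \frac{66 - 3373}{-1951} = \left(-3307\right) \left(- \frac{1}{1951}\right) = \frac{3307}{1951}$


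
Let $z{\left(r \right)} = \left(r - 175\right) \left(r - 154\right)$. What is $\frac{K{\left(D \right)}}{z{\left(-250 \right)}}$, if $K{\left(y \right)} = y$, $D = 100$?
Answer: $\frac{1}{1717} \approx 0.00058241$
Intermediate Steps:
$z{\left(r \right)} = \left(-175 + r\right) \left(-154 + r\right)$
$\frac{K{\left(D \right)}}{z{\left(-250 \right)}} = \frac{100}{26950 + \left(-250\right)^{2} - -82250} = \frac{100}{26950 + 62500 + 82250} = \frac{100}{171700} = 100 \cdot \frac{1}{171700} = \frac{1}{1717}$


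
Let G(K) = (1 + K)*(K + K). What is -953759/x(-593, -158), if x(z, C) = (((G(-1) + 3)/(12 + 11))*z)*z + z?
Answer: -21936457/1041308 ≈ -21.066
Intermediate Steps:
G(K) = 2*K*(1 + K) (G(K) = (1 + K)*(2*K) = 2*K*(1 + K))
x(z, C) = z + 3*z²/23 (x(z, C) = (((2*(-1)*(1 - 1) + 3)/(12 + 11))*z)*z + z = (((2*(-1)*0 + 3)/23)*z)*z + z = (((0 + 3)*(1/23))*z)*z + z = ((3*(1/23))*z)*z + z = (3*z/23)*z + z = 3*z²/23 + z = z + 3*z²/23)
-953759/x(-593, -158) = -953759*(-23/(593*(23 + 3*(-593)))) = -953759*(-23/(593*(23 - 1779))) = -953759/((1/23)*(-593)*(-1756)) = -953759/1041308/23 = -953759*23/1041308 = -21936457/1041308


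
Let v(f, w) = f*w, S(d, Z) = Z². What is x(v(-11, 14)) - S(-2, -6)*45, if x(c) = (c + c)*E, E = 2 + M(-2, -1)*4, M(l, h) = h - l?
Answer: -3468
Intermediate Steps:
E = 6 (E = 2 + (-1 - 1*(-2))*4 = 2 + (-1 + 2)*4 = 2 + 1*4 = 2 + 4 = 6)
x(c) = 12*c (x(c) = (c + c)*6 = (2*c)*6 = 12*c)
x(v(-11, 14)) - S(-2, -6)*45 = 12*(-11*14) - (-6)²*45 = 12*(-154) - 36*45 = -1848 - 1*1620 = -1848 - 1620 = -3468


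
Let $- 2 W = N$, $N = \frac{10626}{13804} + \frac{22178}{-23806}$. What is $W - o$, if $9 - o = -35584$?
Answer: $- \frac{835462481211}{23472716} \approx -35593.0$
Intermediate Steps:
$N = - \frac{1899377}{11736358}$ ($N = 10626 \cdot \frac{1}{13804} + 22178 \left(- \frac{1}{23806}\right) = \frac{759}{986} - \frac{11089}{11903} = - \frac{1899377}{11736358} \approx -0.16184$)
$o = 35593$ ($o = 9 - -35584 = 9 + 35584 = 35593$)
$W = \frac{1899377}{23472716}$ ($W = \left(- \frac{1}{2}\right) \left(- \frac{1899377}{11736358}\right) = \frac{1899377}{23472716} \approx 0.080919$)
$W - o = \frac{1899377}{23472716} - 35593 = - \frac{835462481211}{23472716}$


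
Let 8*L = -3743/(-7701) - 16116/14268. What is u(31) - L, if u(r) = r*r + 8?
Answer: 8873374343/9156489 ≈ 969.08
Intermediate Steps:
u(r) = 8 + r**2 (u(r) = r**2 + 8 = 8 + r**2)
L = -736502/9156489 (L = (-3743/(-7701) - 16116/14268)/8 = (-3743*(-1/7701) - 16116*1/14268)/8 = (3743/7701 - 1343/1189)/8 = (1/8)*(-5892016/9156489) = -736502/9156489 ≈ -0.080435)
u(31) - L = (8 + 31**2) - 1*(-736502/9156489) = (8 + 961) + 736502/9156489 = 969 + 736502/9156489 = 8873374343/9156489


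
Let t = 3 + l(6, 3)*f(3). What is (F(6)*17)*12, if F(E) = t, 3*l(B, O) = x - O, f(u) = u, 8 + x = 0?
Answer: -1632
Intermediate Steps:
x = -8 (x = -8 + 0 = -8)
l(B, O) = -8/3 - O/3 (l(B, O) = (-8 - O)/3 = -8/3 - O/3)
t = -8 (t = 3 + (-8/3 - ⅓*3)*3 = 3 + (-8/3 - 1)*3 = 3 - 11/3*3 = 3 - 11 = -8)
F(E) = -8
(F(6)*17)*12 = -8*17*12 = -136*12 = -1632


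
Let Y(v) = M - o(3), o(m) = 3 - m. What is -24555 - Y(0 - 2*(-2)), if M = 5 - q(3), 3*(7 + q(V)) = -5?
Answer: -73706/3 ≈ -24569.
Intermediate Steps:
q(V) = -26/3 (q(V) = -7 + (⅓)*(-5) = -7 - 5/3 = -26/3)
M = 41/3 (M = 5 - 1*(-26/3) = 5 + 26/3 = 41/3 ≈ 13.667)
Y(v) = 41/3 (Y(v) = 41/3 - (3 - 1*3) = 41/3 - (3 - 3) = 41/3 - 1*0 = 41/3 + 0 = 41/3)
-24555 - Y(0 - 2*(-2)) = -24555 - 1*41/3 = -24555 - 41/3 = -73706/3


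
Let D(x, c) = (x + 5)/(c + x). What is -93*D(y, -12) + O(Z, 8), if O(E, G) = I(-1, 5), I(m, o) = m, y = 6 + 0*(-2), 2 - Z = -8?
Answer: 339/2 ≈ 169.50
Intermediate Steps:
Z = 10 (Z = 2 - 1*(-8) = 2 + 8 = 10)
y = 6 (y = 6 + 0 = 6)
D(x, c) = (5 + x)/(c + x)
O(E, G) = -1
-93*D(y, -12) + O(Z, 8) = -93*(5 + 6)/(-12 + 6) - 1 = -93*11/(-6) - 1 = -(-31)*11/2 - 1 = -93*(-11/6) - 1 = 341/2 - 1 = 339/2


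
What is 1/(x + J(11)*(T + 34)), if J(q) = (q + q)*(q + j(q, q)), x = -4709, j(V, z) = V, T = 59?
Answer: 1/40303 ≈ 2.4812e-5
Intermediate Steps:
J(q) = 4*q² (J(q) = (q + q)*(q + q) = (2*q)*(2*q) = 4*q²)
1/(x + J(11)*(T + 34)) = 1/(-4709 + (4*11²)*(59 + 34)) = 1/(-4709 + (4*121)*93) = 1/(-4709 + 484*93) = 1/(-4709 + 45012) = 1/40303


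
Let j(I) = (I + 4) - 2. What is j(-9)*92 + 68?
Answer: -576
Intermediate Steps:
j(I) = 2 + I (j(I) = (4 + I) - 2 = 2 + I)
j(-9)*92 + 68 = (2 - 9)*92 + 68 = -7*92 + 68 = -644 + 68 = -576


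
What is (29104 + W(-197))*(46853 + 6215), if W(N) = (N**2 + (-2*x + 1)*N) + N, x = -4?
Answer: 3499463124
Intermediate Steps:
W(N) = N**2 + 10*N (W(N) = (N**2 + (-2*(-4) + 1)*N) + N = (N**2 + (8 + 1)*N) + N = (N**2 + 9*N) + N = N**2 + 10*N)
(29104 + W(-197))*(46853 + 6215) = (29104 - 197*(10 - 197))*(46853 + 6215) = (29104 - 197*(-187))*53068 = (29104 + 36839)*53068 = 65943*53068 = 3499463124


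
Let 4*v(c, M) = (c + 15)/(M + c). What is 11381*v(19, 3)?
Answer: 193477/44 ≈ 4397.2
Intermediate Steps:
v(c, M) = (15 + c)/(4*(M + c)) (v(c, M) = ((c + 15)/(M + c))/4 = ((15 + c)/(M + c))/4 = (15 + c)/(4*(M + c)))
11381*v(19, 3) = 11381*((15 + 19)/(4*(3 + 19))) = 11381*((¼)*34/22) = 11381*((¼)*(1/22)*34) = 11381*(17/44) = 193477/44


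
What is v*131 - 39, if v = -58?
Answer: -7637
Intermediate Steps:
v*131 - 39 = -58*131 - 39 = -7598 - 39 = -7637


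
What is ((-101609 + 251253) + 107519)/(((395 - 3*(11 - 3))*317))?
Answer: 257163/117607 ≈ 2.1866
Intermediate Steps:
((-101609 + 251253) + 107519)/(((395 - 3*(11 - 3))*317)) = (149644 + 107519)/(((395 - 3*8)*317)) = 257163/(((395 - 24)*317)) = 257163/((371*317)) = 257163/117607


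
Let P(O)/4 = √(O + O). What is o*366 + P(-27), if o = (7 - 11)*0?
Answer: 12*I*√6 ≈ 29.394*I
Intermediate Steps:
P(O) = 4*√2*√O (P(O) = 4*√(O + O) = 4*√(2*O) = 4*(√2*√O) = 4*√2*√O)
o = 0 (o = -4*0 = 0)
o*366 + P(-27) = 0*366 + 4*√2*√(-27) = 0 + 4*√2*(3*I*√3) = 0 + 12*I*√6 = 12*I*√6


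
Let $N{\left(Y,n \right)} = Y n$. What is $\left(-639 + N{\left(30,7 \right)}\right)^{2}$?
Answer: $184041$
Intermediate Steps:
$\left(-639 + N{\left(30,7 \right)}\right)^{2} = \left(-639 + 30 \cdot 7\right)^{2} = \left(-639 + 210\right)^{2} = \left(-429\right)^{2} = 184041$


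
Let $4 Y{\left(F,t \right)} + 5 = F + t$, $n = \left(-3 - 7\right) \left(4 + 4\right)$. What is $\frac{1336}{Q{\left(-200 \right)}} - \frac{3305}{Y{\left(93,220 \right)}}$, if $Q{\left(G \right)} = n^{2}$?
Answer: $- \frac{2631141}{61600} \approx -42.713$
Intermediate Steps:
$n = -80$ ($n = \left(-10\right) 8 = -80$)
$Y{\left(F,t \right)} = - \frac{5}{4} + \frac{F}{4} + \frac{t}{4}$ ($Y{\left(F,t \right)} = - \frac{5}{4} + \frac{F + t}{4} = - \frac{5}{4} + \left(\frac{F}{4} + \frac{t}{4}\right) = - \frac{5}{4} + \frac{F}{4} + \frac{t}{4}$)
$Q{\left(G \right)} = 6400$ ($Q{\left(G \right)} = \left(-80\right)^{2} = 6400$)
$\frac{1336}{Q{\left(-200 \right)}} - \frac{3305}{Y{\left(93,220 \right)}} = \frac{1336}{6400} - \frac{3305}{- \frac{5}{4} + \frac{1}{4} \cdot 93 + \frac{1}{4} \cdot 220} = 1336 \cdot \frac{1}{6400} - \frac{3305}{- \frac{5}{4} + \frac{93}{4} + 55} = \frac{167}{800} - \frac{3305}{77} = - \frac{2631141}{61600}$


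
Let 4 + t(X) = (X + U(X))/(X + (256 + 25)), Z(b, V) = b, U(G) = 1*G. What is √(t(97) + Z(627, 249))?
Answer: 2*√618681/63 ≈ 24.970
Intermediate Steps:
U(G) = G
t(X) = -4 + 2*X/(281 + X) (t(X) = -4 + (X + X)/(X + (256 + 25)) = -4 + (2*X)/(X + 281) = -4 + (2*X)/(281 + X) = -4 + 2*X/(281 + X))
√(t(97) + Z(627, 249)) = √(2*(-562 - 1*97)/(281 + 97) + 627) = √(2*(-562 - 97)/378 + 627) = √(2*(1/378)*(-659) + 627) = √(-659/189 + 627) = √(117844/189) = 2*√618681/63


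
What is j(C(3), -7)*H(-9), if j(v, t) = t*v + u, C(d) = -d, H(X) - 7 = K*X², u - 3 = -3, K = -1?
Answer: -1554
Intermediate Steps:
u = 0 (u = 3 - 3 = 0)
H(X) = 7 - X²
j(v, t) = t*v (j(v, t) = t*v + 0 = t*v)
j(C(3), -7)*H(-9) = (-(-7)*3)*(7 - 1*(-9)²) = (-7*(-3))*(7 - 1*81) = 21*(7 - 81) = 21*(-74) = -1554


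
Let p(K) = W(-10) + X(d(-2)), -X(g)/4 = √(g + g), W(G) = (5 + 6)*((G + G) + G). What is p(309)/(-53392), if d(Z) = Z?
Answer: 165/26696 + I/6674 ≈ 0.0061807 + 0.00014984*I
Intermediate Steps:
W(G) = 33*G (W(G) = 11*(2*G + G) = 11*(3*G) = 33*G)
X(g) = -4*√2*√g (X(g) = -4*√(g + g) = -4*√2*√g)
p(K) = -330 - 8*I (p(K) = 33*(-10) - 4*√2*√(-2) = -330 - 4*√2*I*√2 = -330 - 8*I)
p(309)/(-53392) = (-330 - 8*I)/(-53392) = (-330 - 8*I)*(-1/53392) = 165/26696 + I/6674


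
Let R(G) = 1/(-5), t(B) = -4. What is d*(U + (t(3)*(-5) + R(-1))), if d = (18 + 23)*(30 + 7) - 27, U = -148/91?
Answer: 2464162/91 ≈ 27079.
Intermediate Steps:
R(G) = -1/5
U = -148/91 (U = -148*1/91 = -148/91 ≈ -1.6264)
d = 1490 (d = 41*37 - 27 = 1517 - 27 = 1490)
d*(U + (t(3)*(-5) + R(-1))) = 1490*(-148/91 + (-4*(-5) - 1/5)) = 1490*(-148/91 + (20 - 1/5)) = 1490*(-148/91 + 99/5) = 1490*(8269/455) = 2464162/91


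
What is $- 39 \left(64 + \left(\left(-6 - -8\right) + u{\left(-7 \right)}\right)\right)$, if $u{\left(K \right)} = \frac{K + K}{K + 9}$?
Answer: $-2301$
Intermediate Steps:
$u{\left(K \right)} = \frac{2 K}{9 + K}$
$- 39 \left(64 + \left(\left(-6 - -8\right) + u{\left(-7 \right)}\right)\right) = - 39 \left(64 + \left(\left(-6 - -8\right) + 2 \left(-7\right) \frac{1}{9 - 7}\right)\right) = - 39 \left(64 + \left(\left(-6 + 8\right) + 2 \left(-7\right) \frac{1}{2}\right)\right) = - 39 \left(64 + \left(2 + 2 \left(-7\right) \frac{1}{2}\right)\right) = - 39 \left(64 + \left(2 - 7\right)\right) = - 39 \left(64 - 5\right) = \left(-39\right) 59 = -2301$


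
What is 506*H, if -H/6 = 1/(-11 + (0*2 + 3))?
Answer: 759/2 ≈ 379.50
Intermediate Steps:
H = 3/4 (H = -6/(-11 + (0*2 + 3)) = -6/(-11 + (0 + 3)) = -6/(-11 + 3) = -6/(-8) = -6*(-1/8) = 3/4 ≈ 0.75000)
506*H = 506*(3/4) = 759/2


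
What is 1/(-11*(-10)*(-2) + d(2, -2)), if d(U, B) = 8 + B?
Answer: -1/214 ≈ -0.0046729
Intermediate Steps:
1/(-11*(-10)*(-2) + d(2, -2)) = 1/(-11*(-10)*(-2) + (8 - 2)) = 1/(110*(-2) + 6) = 1/(-220 + 6) = 1/(-214) = -1/214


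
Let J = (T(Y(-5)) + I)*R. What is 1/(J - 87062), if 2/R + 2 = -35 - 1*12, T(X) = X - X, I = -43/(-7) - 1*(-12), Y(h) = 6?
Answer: -343/29862520 ≈ -1.1486e-5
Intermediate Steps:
I = 127/7 (I = -43*(-1/7) + 12 = 43/7 + 12 = 127/7 ≈ 18.143)
T(X) = 0
R = -2/49 (R = 2/(-2 + (-35 - 1*12)) = 2/(-2 + (-35 - 12)) = 2/(-2 - 47) = 2/(-49) = 2*(-1/49) = -2/49 ≈ -0.040816)
J = -254/343 (J = (0 + 127/7)*(-2/49) = (127/7)*(-2/49) = -254/343 ≈ -0.74052)
1/(J - 87062) = 1/(-254/343 - 87062) = 1/(-29862520/343) = -343/29862520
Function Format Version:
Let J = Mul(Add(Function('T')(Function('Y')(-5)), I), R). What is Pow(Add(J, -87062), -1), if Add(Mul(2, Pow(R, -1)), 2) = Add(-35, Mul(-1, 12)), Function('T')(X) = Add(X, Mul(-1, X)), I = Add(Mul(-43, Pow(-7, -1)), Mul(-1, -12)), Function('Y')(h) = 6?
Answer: Rational(-343, 29862520) ≈ -1.1486e-5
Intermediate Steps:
I = Rational(127, 7) (I = Add(Mul(-43, Rational(-1, 7)), 12) = Add(Rational(43, 7), 12) = Rational(127, 7) ≈ 18.143)
Function('T')(X) = 0
R = Rational(-2, 49) (R = Mul(2, Pow(Add(-2, Add(-35, Mul(-1, 12))), -1)) = Mul(2, Pow(Add(-2, Add(-35, -12)), -1)) = Mul(2, Pow(Add(-2, -47), -1)) = Mul(2, Pow(-49, -1)) = Mul(2, Rational(-1, 49)) = Rational(-2, 49) ≈ -0.040816)
J = Rational(-254, 343) (J = Mul(Add(0, Rational(127, 7)), Rational(-2, 49)) = Mul(Rational(127, 7), Rational(-2, 49)) = Rational(-254, 343) ≈ -0.74052)
Pow(Add(J, -87062), -1) = Pow(Add(Rational(-254, 343), -87062), -1) = Pow(Rational(-29862520, 343), -1) = Rational(-343, 29862520)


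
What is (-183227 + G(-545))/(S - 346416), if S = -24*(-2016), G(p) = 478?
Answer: 26107/42576 ≈ 0.61319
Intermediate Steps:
S = 48384
(-183227 + G(-545))/(S - 346416) = (-183227 + 478)/(48384 - 346416) = -182749/(-298032) = -182749*(-1/298032) = 26107/42576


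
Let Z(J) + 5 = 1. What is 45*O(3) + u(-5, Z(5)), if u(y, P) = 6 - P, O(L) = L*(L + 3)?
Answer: 820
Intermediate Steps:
Z(J) = -4 (Z(J) = -5 + 1 = -4)
O(L) = L*(3 + L)
45*O(3) + u(-5, Z(5)) = 45*(3*(3 + 3)) + (6 - 1*(-4)) = 45*(3*6) + (6 + 4) = 45*18 + 10 = 810 + 10 = 820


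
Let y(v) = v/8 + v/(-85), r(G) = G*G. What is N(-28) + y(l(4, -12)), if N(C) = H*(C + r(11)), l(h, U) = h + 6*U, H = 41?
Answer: 38053/10 ≈ 3805.3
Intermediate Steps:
r(G) = G**2
N(C) = 4961 + 41*C (N(C) = 41*(C + 11**2) = 41*(C + 121) = 41*(121 + C) = 4961 + 41*C)
y(v) = 77*v/680 (y(v) = v*(1/8) + v*(-1/85) = v/8 - v/85 = 77*v/680)
N(-28) + y(l(4, -12)) = (4961 + 41*(-28)) + 77*(4 + 6*(-12))/680 = (4961 - 1148) + 77*(4 - 72)/680 = 3813 + (77/680)*(-68) = 3813 - 77/10 = 38053/10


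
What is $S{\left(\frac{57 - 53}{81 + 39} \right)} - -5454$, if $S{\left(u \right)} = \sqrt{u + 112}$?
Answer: $5454 + \frac{\sqrt{100830}}{30} \approx 5464.6$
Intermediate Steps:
$S{\left(u \right)} = \sqrt{112 + u}$
$S{\left(\frac{57 - 53}{81 + 39} \right)} - -5454 = \sqrt{112 + \frac{57 - 53}{81 + 39}} - -5454 = \sqrt{112 + \frac{4}{120}} + 5454 = \sqrt{112 + 4 \cdot \frac{1}{120}} + 5454 = \sqrt{112 + \frac{1}{30}} + 5454 = \sqrt{\frac{3361}{30}} + 5454 = \frac{\sqrt{100830}}{30} + 5454 = 5454 + \frac{\sqrt{100830}}{30}$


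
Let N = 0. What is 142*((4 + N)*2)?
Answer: 1136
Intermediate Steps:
142*((4 + N)*2) = 142*((4 + 0)*2) = 142*(4*2) = 142*8 = 1136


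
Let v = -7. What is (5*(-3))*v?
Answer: 105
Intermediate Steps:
(5*(-3))*v = (5*(-3))*(-7) = -15*(-7) = 105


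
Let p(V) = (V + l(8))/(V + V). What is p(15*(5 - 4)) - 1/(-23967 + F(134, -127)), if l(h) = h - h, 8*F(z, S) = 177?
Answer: 191575/383118 ≈ 0.50004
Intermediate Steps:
F(z, S) = 177/8 (F(z, S) = (⅛)*177 = 177/8)
l(h) = 0
p(V) = ½ (p(V) = (V + 0)/(V + V) = V/((2*V)) = V*(1/(2*V)) = ½)
p(15*(5 - 4)) - 1/(-23967 + F(134, -127)) = ½ - 1/(-23967 + 177/8) = ½ - 1/(-191559/8) = ½ - 1*(-8/191559) = ½ + 8/191559 = 191575/383118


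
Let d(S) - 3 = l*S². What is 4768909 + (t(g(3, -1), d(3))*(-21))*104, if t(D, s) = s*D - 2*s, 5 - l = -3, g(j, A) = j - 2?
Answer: 4932709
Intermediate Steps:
g(j, A) = -2 + j
l = 8 (l = 5 - 1*(-3) = 5 + 3 = 8)
d(S) = 3 + 8*S²
t(D, s) = -2*s + D*s (t(D, s) = D*s - 2*s = -2*s + D*s)
4768909 + (t(g(3, -1), d(3))*(-21))*104 = 4768909 + (((3 + 8*3²)*(-2 + (-2 + 3)))*(-21))*104 = 4768909 + (((3 + 8*9)*(-2 + 1))*(-21))*104 = 4768909 + (((3 + 72)*(-1))*(-21))*104 = 4768909 + ((75*(-1))*(-21))*104 = 4768909 - 75*(-21)*104 = 4768909 + 1575*104 = 4768909 + 163800 = 4932709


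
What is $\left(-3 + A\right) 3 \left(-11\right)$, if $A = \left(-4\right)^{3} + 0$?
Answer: $2211$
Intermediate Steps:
$A = -64$ ($A = -64 + 0 = -64$)
$\left(-3 + A\right) 3 \left(-11\right) = \left(-3 - 64\right) 3 \left(-11\right) = \left(-67\right) 3 \left(-11\right) = \left(-201\right) \left(-11\right) = 2211$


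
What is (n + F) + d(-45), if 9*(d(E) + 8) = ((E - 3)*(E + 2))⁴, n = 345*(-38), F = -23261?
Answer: 2016490844645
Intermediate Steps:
n = -13110
d(E) = -8 + (-3 + E)⁴*(2 + E)⁴/9 (d(E) = -8 + ((E - 3)*(E + 2))⁴/9 = -8 + ((-3 + E)*(2 + E))⁴/9 = -8 + ((-3 + E)⁴*(2 + E)⁴)/9 = -8 + (-3 + E)⁴*(2 + E)⁴/9)
(n + F) + d(-45) = (-13110 - 23261) + (-8 + (-3 - 45)⁴*(2 - 45)⁴/9) = -36371 + (-8 + (⅑)*(-48)⁴*(-43)⁴) = -36371 + (-8 + (⅑)*5308416*3418801) = -36371 + (-8 + 2016490881024) = -36371 + 2016490881016 = 2016490844645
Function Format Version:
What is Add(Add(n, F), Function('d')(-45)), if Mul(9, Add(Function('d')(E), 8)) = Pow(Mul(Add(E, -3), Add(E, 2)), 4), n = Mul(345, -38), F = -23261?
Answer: 2016490844645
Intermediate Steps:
n = -13110
Function('d')(E) = Add(-8, Mul(Rational(1, 9), Pow(Add(-3, E), 4), Pow(Add(2, E), 4))) (Function('d')(E) = Add(-8, Mul(Rational(1, 9), Pow(Mul(Add(E, -3), Add(E, 2)), 4))) = Add(-8, Mul(Rational(1, 9), Pow(Mul(Add(-3, E), Add(2, E)), 4))) = Add(-8, Mul(Rational(1, 9), Mul(Pow(Add(-3, E), 4), Pow(Add(2, E), 4)))) = Add(-8, Mul(Rational(1, 9), Pow(Add(-3, E), 4), Pow(Add(2, E), 4))))
Add(Add(n, F), Function('d')(-45)) = Add(Add(-13110, -23261), Add(-8, Mul(Rational(1, 9), Pow(Add(-3, -45), 4), Pow(Add(2, -45), 4)))) = Add(-36371, Add(-8, Mul(Rational(1, 9), Pow(-48, 4), Pow(-43, 4)))) = Add(-36371, Add(-8, Mul(Rational(1, 9), 5308416, 3418801))) = Add(-36371, Add(-8, 2016490881024)) = Add(-36371, 2016490881016) = 2016490844645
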